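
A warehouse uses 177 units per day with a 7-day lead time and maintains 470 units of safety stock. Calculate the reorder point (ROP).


Formula: ROP = (Daily Demand * Lead Time) + Safety Stock
Demand during lead time = 177 * 7 = 1239 units
ROP = 1239 + 470 = 1709 units

1709 units


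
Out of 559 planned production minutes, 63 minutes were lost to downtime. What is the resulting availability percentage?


Formula: Availability = (Planned Time - Downtime) / Planned Time * 100
Uptime = 559 - 63 = 496 min
Availability = 496 / 559 * 100 = 88.7%

88.7%


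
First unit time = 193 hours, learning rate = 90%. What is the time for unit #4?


Formula: T_n = T_1 * (learning_rate)^(log2(n)) where learning_rate = rate/100
Doublings = log2(4) = 2
T_n = 193 * 0.9^2
T_n = 193 * 0.81 = 156.3 hours

156.3 hours


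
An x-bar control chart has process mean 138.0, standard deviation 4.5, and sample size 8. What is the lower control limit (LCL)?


LCL = 138.0 - 3 * 4.5 / sqrt(8)

133.23


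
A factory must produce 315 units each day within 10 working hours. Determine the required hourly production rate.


Formula: Production Rate = Daily Demand / Available Hours
Rate = 315 units/day / 10 hours/day
Rate = 31.5 units/hour

31.5 units/hour


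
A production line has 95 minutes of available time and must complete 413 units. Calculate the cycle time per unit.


Formula: CT = Available Time / Number of Units
CT = 95 min / 413 units
CT = 0.23 min/unit

0.23 min/unit


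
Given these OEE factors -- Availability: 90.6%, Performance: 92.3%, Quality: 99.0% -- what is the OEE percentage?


Formula: OEE = Availability * Performance * Quality / 10000
A * P = 90.6% * 92.3% / 100 = 83.62%
OEE = 83.62% * 99.0% / 100 = 82.8%

82.8%


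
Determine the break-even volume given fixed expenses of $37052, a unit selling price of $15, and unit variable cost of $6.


Formula: BEQ = Fixed Costs / (Price - Variable Cost)
Contribution margin = $15 - $6 = $9/unit
BEQ = ceil($37052 / $9/unit) = ceil(4116.89) = 4117 units

4117 units


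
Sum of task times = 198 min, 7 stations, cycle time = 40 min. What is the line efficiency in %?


Formula: Efficiency = Sum of Task Times / (N_stations * CT) * 100
Total station capacity = 7 stations * 40 min = 280 min
Efficiency = 198 / 280 * 100 = 70.7%

70.7%


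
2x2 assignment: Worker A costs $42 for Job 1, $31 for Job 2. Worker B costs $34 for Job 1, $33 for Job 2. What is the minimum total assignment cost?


Option 1: A->1 + B->2 = $42 + $33 = $75
Option 2: A->2 + B->1 = $31 + $34 = $65
Min cost = min($75, $65) = $65

$65


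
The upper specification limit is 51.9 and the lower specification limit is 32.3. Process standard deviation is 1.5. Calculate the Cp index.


Cp = (51.9 - 32.3) / (6 * 1.5)

2.18


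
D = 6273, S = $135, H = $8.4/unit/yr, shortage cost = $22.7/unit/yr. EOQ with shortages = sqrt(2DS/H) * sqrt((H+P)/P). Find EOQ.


Formula: EOQ* = sqrt(2DS/H) * sqrt((H+P)/P)
Base EOQ = sqrt(2*6273*135/8.4) = 449.03 units
Correction = sqrt((8.4+22.7)/22.7) = 1.17049
EOQ* = 449.03 * 1.17049 = 525.6 units

525.6 units


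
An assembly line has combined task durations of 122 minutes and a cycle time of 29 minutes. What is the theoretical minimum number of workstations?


Formula: N_min = ceil(Sum of Task Times / Cycle Time)
N_min = ceil(122 min / 29 min) = ceil(4.2069)
N_min = 5 stations

5


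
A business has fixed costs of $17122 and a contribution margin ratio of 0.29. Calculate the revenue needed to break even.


Formula: BER = Fixed Costs / Contribution Margin Ratio
BER = $17122 / 0.29
BER = $59041.38 (to the nearest cent)

$59041.38


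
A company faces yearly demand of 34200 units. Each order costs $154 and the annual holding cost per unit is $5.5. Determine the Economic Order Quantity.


Formula: EOQ = sqrt(2 * D * S / H)
Numerator: 2 * 34200 * 154 = 10533600
2DS/H = 10533600 / 5.5 = 1915200.0
EOQ = sqrt(1915200.0) = 1383.9 units

1383.9 units


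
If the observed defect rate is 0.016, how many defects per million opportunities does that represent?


DPMO = defect_rate * 1000000 = 0.016 * 1000000

16000


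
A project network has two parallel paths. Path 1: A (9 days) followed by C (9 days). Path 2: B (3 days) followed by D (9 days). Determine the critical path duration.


Path 1 = 9 + 9 = 18 days
Path 2 = 3 + 9 = 12 days
Duration = max(18, 12) = 18 days

18 days


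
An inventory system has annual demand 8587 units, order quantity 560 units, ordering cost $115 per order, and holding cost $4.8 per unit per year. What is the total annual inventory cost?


TC = 8587/560 * 115 + 560/2 * 4.8

$3107.40


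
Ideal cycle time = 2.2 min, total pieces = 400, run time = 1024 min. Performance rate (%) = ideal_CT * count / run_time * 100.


Formula: Performance = (Ideal CT * Total Count) / Run Time * 100
Ideal output time = 2.2 * 400 = 880.0 min
Performance = 880.0 / 1024 * 100 = 85.9%

85.9%


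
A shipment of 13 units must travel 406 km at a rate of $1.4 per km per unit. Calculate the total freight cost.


TC = dist * cost * units = 406 * 1.4 * 13 = $7389.20

$7389.20


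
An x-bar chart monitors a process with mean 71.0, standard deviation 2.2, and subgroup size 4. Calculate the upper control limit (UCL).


UCL = 71.0 + 3 * 2.2 / sqrt(4)

74.3


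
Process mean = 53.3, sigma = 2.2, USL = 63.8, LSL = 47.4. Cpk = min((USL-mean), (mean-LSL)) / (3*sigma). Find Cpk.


Cpu = (63.8 - 53.3) / (3 * 2.2) = 1.59
Cpl = (53.3 - 47.4) / (3 * 2.2) = 0.89
Cpk = min(1.59, 0.89) = 0.89

0.89


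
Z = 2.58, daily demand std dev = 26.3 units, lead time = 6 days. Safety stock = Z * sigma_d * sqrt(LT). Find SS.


Formula: SS = z * sigma_d * sqrt(LT)
sqrt(LT) = sqrt(6) = 2.4495
SS = 2.58 * 26.3 * 2.4495
SS = 166.2 units

166.2 units


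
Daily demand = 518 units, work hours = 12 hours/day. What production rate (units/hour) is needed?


Formula: Production Rate = Daily Demand / Available Hours
Rate = 518 units/day / 12 hours/day
Rate = 43.2 units/hour

43.2 units/hour


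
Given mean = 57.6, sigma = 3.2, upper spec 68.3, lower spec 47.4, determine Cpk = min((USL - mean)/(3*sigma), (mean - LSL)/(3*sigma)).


Cpu = (68.3 - 57.6) / (3 * 3.2) = 1.11
Cpl = (57.6 - 47.4) / (3 * 3.2) = 1.06
Cpk = min(1.11, 1.06) = 1.06

1.06


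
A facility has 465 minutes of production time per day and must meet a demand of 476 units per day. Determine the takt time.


Formula: Takt Time = Available Production Time / Customer Demand
Takt = 465 min/day / 476 units/day
Takt = 0.98 min/unit

0.98 min/unit


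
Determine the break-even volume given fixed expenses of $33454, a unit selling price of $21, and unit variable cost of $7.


Formula: BEQ = Fixed Costs / (Price - Variable Cost)
Contribution margin = $21 - $7 = $14/unit
BEQ = ceil($33454 / $14/unit) = ceil(2389.57) = 2390 units

2390 units


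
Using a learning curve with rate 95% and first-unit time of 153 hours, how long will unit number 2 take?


Formula: T_n = T_1 * (learning_rate)^(log2(n)) where learning_rate = rate/100
Doublings = log2(2) = 1
T_n = 153 * 0.95^1
T_n = 153 * 0.95 = 145.4 hours

145.4 hours


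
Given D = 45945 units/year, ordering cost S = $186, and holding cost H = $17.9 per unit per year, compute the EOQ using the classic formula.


Formula: EOQ = sqrt(2 * D * S / H)
Numerator: 2 * 45945 * 186 = 17091540
2DS/H = 17091540 / 17.9 = 954834.6
EOQ = sqrt(954834.6) = 977.2 units

977.2 units


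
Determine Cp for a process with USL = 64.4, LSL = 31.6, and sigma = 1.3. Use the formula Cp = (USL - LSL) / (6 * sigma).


Cp = (64.4 - 31.6) / (6 * 1.3)

4.21


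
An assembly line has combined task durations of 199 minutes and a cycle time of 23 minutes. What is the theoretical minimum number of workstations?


Formula: N_min = ceil(Sum of Task Times / Cycle Time)
N_min = ceil(199 min / 23 min) = ceil(8.6522)
N_min = 9 stations

9


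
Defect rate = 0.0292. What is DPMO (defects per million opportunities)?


DPMO = defect_rate * 1000000 = 0.0292 * 1000000

29200


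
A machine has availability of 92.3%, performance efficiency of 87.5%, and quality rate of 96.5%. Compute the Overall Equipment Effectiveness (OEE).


Formula: OEE = Availability * Performance * Quality / 10000
A * P = 92.3% * 87.5% / 100 = 80.76%
OEE = 80.76% * 96.5% / 100 = 77.9%

77.9%


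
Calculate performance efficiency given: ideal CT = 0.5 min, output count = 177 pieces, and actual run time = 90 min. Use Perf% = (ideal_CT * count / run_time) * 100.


Formula: Performance = (Ideal CT * Total Count) / Run Time * 100
Ideal output time = 0.5 * 177 = 88.5 min
Performance = 88.5 / 90 * 100 = 98.3%

98.3%


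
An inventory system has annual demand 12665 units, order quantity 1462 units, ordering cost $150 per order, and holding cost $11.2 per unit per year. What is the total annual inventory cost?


TC = 12665/1462 * 150 + 1462/2 * 11.2

$9486.62


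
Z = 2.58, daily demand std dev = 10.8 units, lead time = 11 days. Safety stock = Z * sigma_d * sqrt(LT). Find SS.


Formula: SS = z * sigma_d * sqrt(LT)
sqrt(LT) = sqrt(11) = 3.3166
SS = 2.58 * 10.8 * 3.3166
SS = 92.4 units

92.4 units


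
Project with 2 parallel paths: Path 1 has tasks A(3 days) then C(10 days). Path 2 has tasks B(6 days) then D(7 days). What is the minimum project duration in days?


Path 1 = 3 + 10 = 13 days
Path 2 = 6 + 7 = 13 days
Duration = max(13, 13) = 13 days

13 days


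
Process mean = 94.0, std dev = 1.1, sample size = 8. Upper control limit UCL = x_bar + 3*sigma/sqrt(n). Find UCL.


UCL = 94.0 + 3 * 1.1 / sqrt(8)

95.17


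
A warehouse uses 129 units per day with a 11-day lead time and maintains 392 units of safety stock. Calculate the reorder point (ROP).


Formula: ROP = (Daily Demand * Lead Time) + Safety Stock
Demand during lead time = 129 * 11 = 1419 units
ROP = 1419 + 392 = 1811 units

1811 units


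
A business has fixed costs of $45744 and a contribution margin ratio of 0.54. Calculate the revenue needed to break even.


Formula: BER = Fixed Costs / Contribution Margin Ratio
BER = $45744 / 0.54
BER = $84711.11 (to the nearest cent)

$84711.11


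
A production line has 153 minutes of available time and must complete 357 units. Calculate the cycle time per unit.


Formula: CT = Available Time / Number of Units
CT = 153 min / 357 units
CT = 0.43 min/unit

0.43 min/unit


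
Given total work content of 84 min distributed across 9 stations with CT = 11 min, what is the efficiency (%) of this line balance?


Formula: Efficiency = Sum of Task Times / (N_stations * CT) * 100
Total station capacity = 9 stations * 11 min = 99 min
Efficiency = 84 / 99 * 100 = 84.8%

84.8%


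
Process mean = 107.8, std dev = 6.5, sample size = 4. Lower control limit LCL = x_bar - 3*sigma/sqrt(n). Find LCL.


LCL = 107.8 - 3 * 6.5 / sqrt(4)

98.05


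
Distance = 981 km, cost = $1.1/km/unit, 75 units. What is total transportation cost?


TC = dist * cost * units = 981 * 1.1 * 75 = $80932.50

$80932.50


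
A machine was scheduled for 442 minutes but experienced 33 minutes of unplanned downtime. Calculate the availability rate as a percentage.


Formula: Availability = (Planned Time - Downtime) / Planned Time * 100
Uptime = 442 - 33 = 409 min
Availability = 409 / 442 * 100 = 92.5%

92.5%


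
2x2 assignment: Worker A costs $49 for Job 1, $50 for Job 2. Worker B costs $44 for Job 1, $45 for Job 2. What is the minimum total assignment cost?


Option 1: A->1 + B->2 = $49 + $45 = $94
Option 2: A->2 + B->1 = $50 + $44 = $94
Min cost = min($94, $94) = $94

$94


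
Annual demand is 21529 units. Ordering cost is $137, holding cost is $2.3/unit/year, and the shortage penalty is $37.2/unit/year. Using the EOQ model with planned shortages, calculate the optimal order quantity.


Formula: EOQ* = sqrt(2DS/H) * sqrt((H+P)/P)
Base EOQ = sqrt(2*21529*137/2.3) = 1601.49 units
Correction = sqrt((2.3+37.2)/37.2) = 1.03045
EOQ* = 1601.49 * 1.03045 = 1650.3 units

1650.3 units


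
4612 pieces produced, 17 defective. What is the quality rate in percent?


Formula: Quality Rate = Good Pieces / Total Pieces * 100
Good pieces = 4612 - 17 = 4595
QR = 4595 / 4612 * 100 = 99.6%

99.6%


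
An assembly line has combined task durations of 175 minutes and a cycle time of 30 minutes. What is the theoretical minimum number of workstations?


Formula: N_min = ceil(Sum of Task Times / Cycle Time)
N_min = ceil(175 min / 30 min) = ceil(5.8333)
N_min = 6 stations

6


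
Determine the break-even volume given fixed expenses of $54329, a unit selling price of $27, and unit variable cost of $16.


Formula: BEQ = Fixed Costs / (Price - Variable Cost)
Contribution margin = $27 - $16 = $11/unit
BEQ = ceil($54329 / $11/unit) = ceil(4939.0) = 4939 units

4939 units


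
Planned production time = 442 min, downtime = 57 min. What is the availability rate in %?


Formula: Availability = (Planned Time - Downtime) / Planned Time * 100
Uptime = 442 - 57 = 385 min
Availability = 385 / 442 * 100 = 87.1%

87.1%


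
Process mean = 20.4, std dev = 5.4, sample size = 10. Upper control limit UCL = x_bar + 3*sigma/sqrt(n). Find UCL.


UCL = 20.4 + 3 * 5.4 / sqrt(10)

25.52


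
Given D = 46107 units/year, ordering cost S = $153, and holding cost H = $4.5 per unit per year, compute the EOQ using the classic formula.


Formula: EOQ = sqrt(2 * D * S / H)
Numerator: 2 * 46107 * 153 = 14108742
2DS/H = 14108742 / 4.5 = 3135276.0
EOQ = sqrt(3135276.0) = 1770.7 units

1770.7 units


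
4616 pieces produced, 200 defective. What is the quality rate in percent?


Formula: Quality Rate = Good Pieces / Total Pieces * 100
Good pieces = 4616 - 200 = 4416
QR = 4416 / 4616 * 100 = 95.7%

95.7%


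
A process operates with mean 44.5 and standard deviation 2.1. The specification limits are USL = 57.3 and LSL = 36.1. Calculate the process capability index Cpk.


Cpu = (57.3 - 44.5) / (3 * 2.1) = 2.03
Cpl = (44.5 - 36.1) / (3 * 2.1) = 1.33
Cpk = min(2.03, 1.33) = 1.33

1.33


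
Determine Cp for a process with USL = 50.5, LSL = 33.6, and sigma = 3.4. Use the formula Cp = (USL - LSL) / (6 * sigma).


Cp = (50.5 - 33.6) / (6 * 3.4)

0.83


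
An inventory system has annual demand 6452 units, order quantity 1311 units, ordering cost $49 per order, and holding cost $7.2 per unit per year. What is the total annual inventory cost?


TC = 6452/1311 * 49 + 1311/2 * 7.2

$4960.75


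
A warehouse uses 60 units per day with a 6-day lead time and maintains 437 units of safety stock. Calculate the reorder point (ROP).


Formula: ROP = (Daily Demand * Lead Time) + Safety Stock
Demand during lead time = 60 * 6 = 360 units
ROP = 360 + 437 = 797 units

797 units


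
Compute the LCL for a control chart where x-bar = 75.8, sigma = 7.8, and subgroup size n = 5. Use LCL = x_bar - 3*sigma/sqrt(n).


LCL = 75.8 - 3 * 7.8 / sqrt(5)

65.34


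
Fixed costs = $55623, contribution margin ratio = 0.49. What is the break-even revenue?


Formula: BER = Fixed Costs / Contribution Margin Ratio
BER = $55623 / 0.49
BER = $113516.33 (to the nearest cent)

$113516.33


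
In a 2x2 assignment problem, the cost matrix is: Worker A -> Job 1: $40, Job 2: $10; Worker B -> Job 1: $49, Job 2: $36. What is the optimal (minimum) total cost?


Option 1: A->1 + B->2 = $40 + $36 = $76
Option 2: A->2 + B->1 = $10 + $49 = $59
Min cost = min($76, $59) = $59

$59


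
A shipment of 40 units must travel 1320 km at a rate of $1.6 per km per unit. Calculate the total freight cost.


TC = dist * cost * units = 1320 * 1.6 * 40 = $84480.00

$84480.00


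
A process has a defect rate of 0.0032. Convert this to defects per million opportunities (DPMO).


DPMO = defect_rate * 1000000 = 0.0032 * 1000000

3200


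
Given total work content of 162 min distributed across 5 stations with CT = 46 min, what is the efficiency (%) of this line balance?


Formula: Efficiency = Sum of Task Times / (N_stations * CT) * 100
Total station capacity = 5 stations * 46 min = 230 min
Efficiency = 162 / 230 * 100 = 70.4%

70.4%


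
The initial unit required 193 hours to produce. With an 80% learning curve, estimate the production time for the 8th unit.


Formula: T_n = T_1 * (learning_rate)^(log2(n)) where learning_rate = rate/100
Doublings = log2(8) = 3
T_n = 193 * 0.8^3
T_n = 193 * 0.512 = 98.8 hours

98.8 hours


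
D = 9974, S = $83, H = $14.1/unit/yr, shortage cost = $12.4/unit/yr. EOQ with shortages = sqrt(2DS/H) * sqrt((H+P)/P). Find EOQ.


Formula: EOQ* = sqrt(2DS/H) * sqrt((H+P)/P)
Base EOQ = sqrt(2*9974*83/14.1) = 342.67 units
Correction = sqrt((14.1+12.4)/12.4) = 1.46188
EOQ* = 342.67 * 1.46188 = 500.9 units

500.9 units


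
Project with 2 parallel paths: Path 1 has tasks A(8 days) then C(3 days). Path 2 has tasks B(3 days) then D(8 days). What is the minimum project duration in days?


Path 1 = 8 + 3 = 11 days
Path 2 = 3 + 8 = 11 days
Duration = max(11, 11) = 11 days

11 days


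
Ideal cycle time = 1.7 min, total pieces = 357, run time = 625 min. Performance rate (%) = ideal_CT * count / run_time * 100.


Formula: Performance = (Ideal CT * Total Count) / Run Time * 100
Ideal output time = 1.7 * 357 = 606.9 min
Performance = 606.9 / 625 * 100 = 97.1%

97.1%


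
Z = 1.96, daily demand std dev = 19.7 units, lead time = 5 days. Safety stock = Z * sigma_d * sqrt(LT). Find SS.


Formula: SS = z * sigma_d * sqrt(LT)
sqrt(LT) = sqrt(5) = 2.2361
SS = 1.96 * 19.7 * 2.2361
SS = 86.3 units

86.3 units


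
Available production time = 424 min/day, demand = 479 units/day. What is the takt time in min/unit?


Formula: Takt Time = Available Production Time / Customer Demand
Takt = 424 min/day / 479 units/day
Takt = 0.89 min/unit

0.89 min/unit


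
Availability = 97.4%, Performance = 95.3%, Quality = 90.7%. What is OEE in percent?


Formula: OEE = Availability * Performance * Quality / 10000
A * P = 97.4% * 95.3% / 100 = 92.82%
OEE = 92.82% * 90.7% / 100 = 84.2%

84.2%


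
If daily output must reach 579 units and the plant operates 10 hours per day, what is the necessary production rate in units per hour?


Formula: Production Rate = Daily Demand / Available Hours
Rate = 579 units/day / 10 hours/day
Rate = 57.9 units/hour

57.9 units/hour


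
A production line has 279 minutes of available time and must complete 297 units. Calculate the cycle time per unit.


Formula: CT = Available Time / Number of Units
CT = 279 min / 297 units
CT = 0.94 min/unit

0.94 min/unit


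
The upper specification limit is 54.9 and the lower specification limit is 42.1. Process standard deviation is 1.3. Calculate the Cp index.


Cp = (54.9 - 42.1) / (6 * 1.3)

1.64


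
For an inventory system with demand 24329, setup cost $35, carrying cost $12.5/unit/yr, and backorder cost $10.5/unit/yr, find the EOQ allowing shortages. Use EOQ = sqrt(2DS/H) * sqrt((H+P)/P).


Formula: EOQ* = sqrt(2DS/H) * sqrt((H+P)/P)
Base EOQ = sqrt(2*24329*35/12.5) = 369.11 units
Correction = sqrt((12.5+10.5)/10.5) = 1.48003
EOQ* = 369.11 * 1.48003 = 546.3 units

546.3 units


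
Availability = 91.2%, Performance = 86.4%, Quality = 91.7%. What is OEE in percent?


Formula: OEE = Availability * Performance * Quality / 10000
A * P = 91.2% * 86.4% / 100 = 78.8%
OEE = 78.8% * 91.7% / 100 = 72.3%

72.3%


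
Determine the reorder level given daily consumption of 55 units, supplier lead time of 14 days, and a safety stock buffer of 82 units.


Formula: ROP = (Daily Demand * Lead Time) + Safety Stock
Demand during lead time = 55 * 14 = 770 units
ROP = 770 + 82 = 852 units

852 units


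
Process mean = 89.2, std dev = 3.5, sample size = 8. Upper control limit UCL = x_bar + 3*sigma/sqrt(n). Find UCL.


UCL = 89.2 + 3 * 3.5 / sqrt(8)

92.91


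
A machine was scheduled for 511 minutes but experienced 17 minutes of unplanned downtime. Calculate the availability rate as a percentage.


Formula: Availability = (Planned Time - Downtime) / Planned Time * 100
Uptime = 511 - 17 = 494 min
Availability = 494 / 511 * 100 = 96.7%

96.7%


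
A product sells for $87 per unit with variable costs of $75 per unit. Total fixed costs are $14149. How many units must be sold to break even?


Formula: BEQ = Fixed Costs / (Price - Variable Cost)
Contribution margin = $87 - $75 = $12/unit
BEQ = ceil($14149 / $12/unit) = ceil(1179.08) = 1180 units

1180 units


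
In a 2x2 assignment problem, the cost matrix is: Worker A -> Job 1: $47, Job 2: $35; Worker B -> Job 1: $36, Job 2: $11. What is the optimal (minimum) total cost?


Option 1: A->1 + B->2 = $47 + $11 = $58
Option 2: A->2 + B->1 = $35 + $36 = $71
Min cost = min($58, $71) = $58

$58


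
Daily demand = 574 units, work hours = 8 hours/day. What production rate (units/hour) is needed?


Formula: Production Rate = Daily Demand / Available Hours
Rate = 574 units/day / 8 hours/day
Rate = 71.8 units/hour

71.8 units/hour


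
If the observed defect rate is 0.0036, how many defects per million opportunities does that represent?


DPMO = defect_rate * 1000000 = 0.0036 * 1000000

3600


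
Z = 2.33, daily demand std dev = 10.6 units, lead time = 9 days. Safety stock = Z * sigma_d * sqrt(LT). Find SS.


Formula: SS = z * sigma_d * sqrt(LT)
sqrt(LT) = sqrt(9) = 3.0
SS = 2.33 * 10.6 * 3.0
SS = 74.1 units

74.1 units


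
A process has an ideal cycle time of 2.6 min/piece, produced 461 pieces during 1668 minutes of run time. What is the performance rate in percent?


Formula: Performance = (Ideal CT * Total Count) / Run Time * 100
Ideal output time = 2.6 * 461 = 1198.6 min
Performance = 1198.6 / 1668 * 100 = 71.9%

71.9%


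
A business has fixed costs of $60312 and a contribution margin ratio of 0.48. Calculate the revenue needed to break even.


Formula: BER = Fixed Costs / Contribution Margin Ratio
BER = $60312 / 0.48
BER = $125650.00 (to the nearest cent)

$125650.00


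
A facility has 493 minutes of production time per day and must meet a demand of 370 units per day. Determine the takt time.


Formula: Takt Time = Available Production Time / Customer Demand
Takt = 493 min/day / 370 units/day
Takt = 1.33 min/unit

1.33 min/unit


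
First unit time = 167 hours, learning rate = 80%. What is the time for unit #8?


Formula: T_n = T_1 * (learning_rate)^(log2(n)) where learning_rate = rate/100
Doublings = log2(8) = 3
T_n = 167 * 0.8^3
T_n = 167 * 0.512 = 85.5 hours

85.5 hours


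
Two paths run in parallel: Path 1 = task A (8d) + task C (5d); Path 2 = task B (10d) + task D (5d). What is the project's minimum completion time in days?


Path 1 = 8 + 5 = 13 days
Path 2 = 10 + 5 = 15 days
Duration = max(13, 15) = 15 days

15 days


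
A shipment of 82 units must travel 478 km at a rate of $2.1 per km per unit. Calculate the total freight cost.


TC = dist * cost * units = 478 * 2.1 * 82 = $82311.60

$82311.60


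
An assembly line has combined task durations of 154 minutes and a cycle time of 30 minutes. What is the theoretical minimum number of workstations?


Formula: N_min = ceil(Sum of Task Times / Cycle Time)
N_min = ceil(154 min / 30 min) = ceil(5.1333)
N_min = 6 stations

6


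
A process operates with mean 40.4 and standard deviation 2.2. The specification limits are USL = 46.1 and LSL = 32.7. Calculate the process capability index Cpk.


Cpu = (46.1 - 40.4) / (3 * 2.2) = 0.86
Cpl = (40.4 - 32.7) / (3 * 2.2) = 1.17
Cpk = min(0.86, 1.17) = 0.86

0.86


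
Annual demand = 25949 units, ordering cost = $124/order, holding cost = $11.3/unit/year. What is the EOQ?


Formula: EOQ = sqrt(2 * D * S / H)
Numerator: 2 * 25949 * 124 = 6435352
2DS/H = 6435352 / 11.3 = 569500.2
EOQ = sqrt(569500.2) = 754.7 units

754.7 units


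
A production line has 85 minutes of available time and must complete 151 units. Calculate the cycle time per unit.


Formula: CT = Available Time / Number of Units
CT = 85 min / 151 units
CT = 0.56 min/unit

0.56 min/unit


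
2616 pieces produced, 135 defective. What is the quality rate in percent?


Formula: Quality Rate = Good Pieces / Total Pieces * 100
Good pieces = 2616 - 135 = 2481
QR = 2481 / 2616 * 100 = 94.8%

94.8%


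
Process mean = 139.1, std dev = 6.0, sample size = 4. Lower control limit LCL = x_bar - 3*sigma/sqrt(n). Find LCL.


LCL = 139.1 - 3 * 6.0 / sqrt(4)

130.1


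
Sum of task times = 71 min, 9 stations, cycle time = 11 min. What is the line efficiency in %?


Formula: Efficiency = Sum of Task Times / (N_stations * CT) * 100
Total station capacity = 9 stations * 11 min = 99 min
Efficiency = 71 / 99 * 100 = 71.7%

71.7%


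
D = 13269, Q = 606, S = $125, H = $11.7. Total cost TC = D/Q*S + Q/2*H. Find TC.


TC = 13269/606 * 125 + 606/2 * 11.7

$6282.10


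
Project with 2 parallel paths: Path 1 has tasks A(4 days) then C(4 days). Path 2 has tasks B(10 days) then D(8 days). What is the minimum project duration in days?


Path 1 = 4 + 4 = 8 days
Path 2 = 10 + 8 = 18 days
Duration = max(8, 18) = 18 days

18 days


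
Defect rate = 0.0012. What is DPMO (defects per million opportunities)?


DPMO = defect_rate * 1000000 = 0.0012 * 1000000

1200


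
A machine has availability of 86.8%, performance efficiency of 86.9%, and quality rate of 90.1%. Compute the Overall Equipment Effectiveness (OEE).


Formula: OEE = Availability * Performance * Quality / 10000
A * P = 86.8% * 86.9% / 100 = 75.43%
OEE = 75.43% * 90.1% / 100 = 68.0%

68.0%


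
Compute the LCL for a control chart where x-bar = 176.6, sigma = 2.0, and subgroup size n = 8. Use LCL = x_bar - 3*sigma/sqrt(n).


LCL = 176.6 - 3 * 2.0 / sqrt(8)

174.48


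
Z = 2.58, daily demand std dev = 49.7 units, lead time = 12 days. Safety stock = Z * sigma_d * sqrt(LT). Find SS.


Formula: SS = z * sigma_d * sqrt(LT)
sqrt(LT) = sqrt(12) = 3.4641
SS = 2.58 * 49.7 * 3.4641
SS = 444.2 units

444.2 units


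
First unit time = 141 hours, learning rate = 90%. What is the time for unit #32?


Formula: T_n = T_1 * (learning_rate)^(log2(n)) where learning_rate = rate/100
Doublings = log2(32) = 5
T_n = 141 * 0.9^5
T_n = 141 * 0.5905 = 83.3 hours

83.3 hours


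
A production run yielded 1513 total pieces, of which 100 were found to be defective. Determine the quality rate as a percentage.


Formula: Quality Rate = Good Pieces / Total Pieces * 100
Good pieces = 1513 - 100 = 1413
QR = 1413 / 1513 * 100 = 93.4%

93.4%


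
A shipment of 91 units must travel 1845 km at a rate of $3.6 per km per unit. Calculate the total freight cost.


TC = dist * cost * units = 1845 * 3.6 * 91 = $604422.00

$604422.00


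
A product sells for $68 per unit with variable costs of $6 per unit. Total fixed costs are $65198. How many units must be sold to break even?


Formula: BEQ = Fixed Costs / (Price - Variable Cost)
Contribution margin = $68 - $6 = $62/unit
BEQ = ceil($65198 / $62/unit) = ceil(1051.58) = 1052 units

1052 units


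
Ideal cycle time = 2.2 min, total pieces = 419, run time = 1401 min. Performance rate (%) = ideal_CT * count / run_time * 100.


Formula: Performance = (Ideal CT * Total Count) / Run Time * 100
Ideal output time = 2.2 * 419 = 921.8 min
Performance = 921.8 / 1401 * 100 = 65.8%

65.8%


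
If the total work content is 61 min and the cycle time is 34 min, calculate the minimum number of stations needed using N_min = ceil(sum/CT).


Formula: N_min = ceil(Sum of Task Times / Cycle Time)
N_min = ceil(61 min / 34 min) = ceil(1.7941)
N_min = 2 stations

2


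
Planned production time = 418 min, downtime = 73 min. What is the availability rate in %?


Formula: Availability = (Planned Time - Downtime) / Planned Time * 100
Uptime = 418 - 73 = 345 min
Availability = 345 / 418 * 100 = 82.5%

82.5%


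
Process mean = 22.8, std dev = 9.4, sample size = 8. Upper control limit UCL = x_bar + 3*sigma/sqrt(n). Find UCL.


UCL = 22.8 + 3 * 9.4 / sqrt(8)

32.77


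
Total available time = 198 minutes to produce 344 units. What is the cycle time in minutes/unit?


Formula: CT = Available Time / Number of Units
CT = 198 min / 344 units
CT = 0.58 min/unit

0.58 min/unit


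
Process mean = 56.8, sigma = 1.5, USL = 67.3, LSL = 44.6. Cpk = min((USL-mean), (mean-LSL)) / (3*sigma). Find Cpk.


Cpu = (67.3 - 56.8) / (3 * 1.5) = 2.33
Cpl = (56.8 - 44.6) / (3 * 1.5) = 2.71
Cpk = min(2.33, 2.71) = 2.33

2.33


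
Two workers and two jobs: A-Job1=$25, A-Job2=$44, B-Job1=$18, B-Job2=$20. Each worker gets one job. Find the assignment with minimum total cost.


Option 1: A->1 + B->2 = $25 + $20 = $45
Option 2: A->2 + B->1 = $44 + $18 = $62
Min cost = min($45, $62) = $45

$45


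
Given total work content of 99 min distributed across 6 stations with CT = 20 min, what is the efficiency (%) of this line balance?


Formula: Efficiency = Sum of Task Times / (N_stations * CT) * 100
Total station capacity = 6 stations * 20 min = 120 min
Efficiency = 99 / 120 * 100 = 82.5%

82.5%


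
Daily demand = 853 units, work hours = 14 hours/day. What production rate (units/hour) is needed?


Formula: Production Rate = Daily Demand / Available Hours
Rate = 853 units/day / 14 hours/day
Rate = 60.9 units/hour

60.9 units/hour


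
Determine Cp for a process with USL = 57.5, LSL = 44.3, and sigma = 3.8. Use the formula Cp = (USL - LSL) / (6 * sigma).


Cp = (57.5 - 44.3) / (6 * 3.8)

0.58


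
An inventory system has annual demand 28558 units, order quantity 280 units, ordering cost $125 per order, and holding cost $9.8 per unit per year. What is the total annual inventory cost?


TC = 28558/280 * 125 + 280/2 * 9.8

$14121.11


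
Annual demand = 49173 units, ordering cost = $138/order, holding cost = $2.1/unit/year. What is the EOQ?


Formula: EOQ = sqrt(2 * D * S / H)
Numerator: 2 * 49173 * 138 = 13571748
2DS/H = 13571748 / 2.1 = 6462737.1
EOQ = sqrt(6462737.1) = 2542.2 units

2542.2 units


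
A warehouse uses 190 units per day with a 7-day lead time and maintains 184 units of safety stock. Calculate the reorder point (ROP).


Formula: ROP = (Daily Demand * Lead Time) + Safety Stock
Demand during lead time = 190 * 7 = 1330 units
ROP = 1330 + 184 = 1514 units

1514 units


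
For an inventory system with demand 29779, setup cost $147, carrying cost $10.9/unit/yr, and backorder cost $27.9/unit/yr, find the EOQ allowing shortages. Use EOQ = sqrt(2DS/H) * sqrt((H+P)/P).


Formula: EOQ* = sqrt(2DS/H) * sqrt((H+P)/P)
Base EOQ = sqrt(2*29779*147/10.9) = 896.22 units
Correction = sqrt((10.9+27.9)/27.9) = 1.17927
EOQ* = 896.22 * 1.17927 = 1056.9 units

1056.9 units


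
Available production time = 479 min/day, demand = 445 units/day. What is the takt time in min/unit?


Formula: Takt Time = Available Production Time / Customer Demand
Takt = 479 min/day / 445 units/day
Takt = 1.08 min/unit

1.08 min/unit


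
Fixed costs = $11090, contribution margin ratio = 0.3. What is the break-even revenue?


Formula: BER = Fixed Costs / Contribution Margin Ratio
BER = $11090 / 0.3
BER = $36966.67 (to the nearest cent)

$36966.67


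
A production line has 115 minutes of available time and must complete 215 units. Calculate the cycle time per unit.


Formula: CT = Available Time / Number of Units
CT = 115 min / 215 units
CT = 0.53 min/unit

0.53 min/unit


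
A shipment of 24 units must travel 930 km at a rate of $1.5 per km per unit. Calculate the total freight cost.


TC = dist * cost * units = 930 * 1.5 * 24 = $33480.00

$33480.00


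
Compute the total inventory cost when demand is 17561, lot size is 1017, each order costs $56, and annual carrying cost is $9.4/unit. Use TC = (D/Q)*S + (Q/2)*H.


TC = 17561/1017 * 56 + 1017/2 * 9.4

$5746.88


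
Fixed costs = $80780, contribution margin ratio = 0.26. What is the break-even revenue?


Formula: BER = Fixed Costs / Contribution Margin Ratio
BER = $80780 / 0.26
BER = $310692.31 (to the nearest cent)

$310692.31


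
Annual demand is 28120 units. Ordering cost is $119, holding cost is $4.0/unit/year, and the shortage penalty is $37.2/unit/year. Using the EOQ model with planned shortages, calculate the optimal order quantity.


Formula: EOQ* = sqrt(2DS/H) * sqrt((H+P)/P)
Base EOQ = sqrt(2*28120*119/4.0) = 1293.5 units
Correction = sqrt((4.0+37.2)/37.2) = 1.05239
EOQ* = 1293.5 * 1.05239 = 1361.3 units

1361.3 units


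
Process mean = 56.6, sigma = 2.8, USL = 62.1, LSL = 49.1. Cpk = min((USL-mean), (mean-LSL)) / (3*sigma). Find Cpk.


Cpu = (62.1 - 56.6) / (3 * 2.8) = 0.65
Cpl = (56.6 - 49.1) / (3 * 2.8) = 0.89
Cpk = min(0.65, 0.89) = 0.65

0.65


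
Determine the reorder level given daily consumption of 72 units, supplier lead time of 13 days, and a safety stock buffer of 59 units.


Formula: ROP = (Daily Demand * Lead Time) + Safety Stock
Demand during lead time = 72 * 13 = 936 units
ROP = 936 + 59 = 995 units

995 units


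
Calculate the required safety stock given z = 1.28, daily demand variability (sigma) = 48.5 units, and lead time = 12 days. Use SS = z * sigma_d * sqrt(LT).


Formula: SS = z * sigma_d * sqrt(LT)
sqrt(LT) = sqrt(12) = 3.4641
SS = 1.28 * 48.5 * 3.4641
SS = 215.1 units

215.1 units


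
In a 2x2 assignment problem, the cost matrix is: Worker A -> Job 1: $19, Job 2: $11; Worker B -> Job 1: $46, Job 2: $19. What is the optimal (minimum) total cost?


Option 1: A->1 + B->2 = $19 + $19 = $38
Option 2: A->2 + B->1 = $11 + $46 = $57
Min cost = min($38, $57) = $38

$38


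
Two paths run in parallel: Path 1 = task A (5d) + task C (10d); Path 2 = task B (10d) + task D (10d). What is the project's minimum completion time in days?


Path 1 = 5 + 10 = 15 days
Path 2 = 10 + 10 = 20 days
Duration = max(15, 20) = 20 days

20 days


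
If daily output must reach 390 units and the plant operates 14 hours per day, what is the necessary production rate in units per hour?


Formula: Production Rate = Daily Demand / Available Hours
Rate = 390 units/day / 14 hours/day
Rate = 27.9 units/hour

27.9 units/hour


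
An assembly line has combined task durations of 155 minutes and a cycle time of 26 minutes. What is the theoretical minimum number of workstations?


Formula: N_min = ceil(Sum of Task Times / Cycle Time)
N_min = ceil(155 min / 26 min) = ceil(5.9615)
N_min = 6 stations

6


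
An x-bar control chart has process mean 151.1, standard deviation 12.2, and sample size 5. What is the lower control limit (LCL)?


LCL = 151.1 - 3 * 12.2 / sqrt(5)

134.73


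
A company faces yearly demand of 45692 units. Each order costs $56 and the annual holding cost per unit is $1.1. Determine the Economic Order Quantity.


Formula: EOQ = sqrt(2 * D * S / H)
Numerator: 2 * 45692 * 56 = 5117504
2DS/H = 5117504 / 1.1 = 4652276.4
EOQ = sqrt(4652276.4) = 2156.9 units

2156.9 units


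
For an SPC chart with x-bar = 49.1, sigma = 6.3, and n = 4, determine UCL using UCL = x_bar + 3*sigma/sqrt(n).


UCL = 49.1 + 3 * 6.3 / sqrt(4)

58.55


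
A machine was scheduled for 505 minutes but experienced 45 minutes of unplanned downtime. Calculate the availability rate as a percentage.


Formula: Availability = (Planned Time - Downtime) / Planned Time * 100
Uptime = 505 - 45 = 460 min
Availability = 460 / 505 * 100 = 91.1%

91.1%


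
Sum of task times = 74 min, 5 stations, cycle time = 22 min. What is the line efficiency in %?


Formula: Efficiency = Sum of Task Times / (N_stations * CT) * 100
Total station capacity = 5 stations * 22 min = 110 min
Efficiency = 74 / 110 * 100 = 67.3%

67.3%


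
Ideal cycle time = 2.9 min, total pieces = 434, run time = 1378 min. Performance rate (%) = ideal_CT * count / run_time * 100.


Formula: Performance = (Ideal CT * Total Count) / Run Time * 100
Ideal output time = 2.9 * 434 = 1258.6 min
Performance = 1258.6 / 1378 * 100 = 91.3%

91.3%


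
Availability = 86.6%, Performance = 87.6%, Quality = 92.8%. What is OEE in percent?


Formula: OEE = Availability * Performance * Quality / 10000
A * P = 86.6% * 87.6% / 100 = 75.86%
OEE = 75.86% * 92.8% / 100 = 70.4%

70.4%


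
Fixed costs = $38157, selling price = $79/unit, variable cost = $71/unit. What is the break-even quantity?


Formula: BEQ = Fixed Costs / (Price - Variable Cost)
Contribution margin = $79 - $71 = $8/unit
BEQ = ceil($38157 / $8/unit) = ceil(4769.62) = 4770 units

4770 units


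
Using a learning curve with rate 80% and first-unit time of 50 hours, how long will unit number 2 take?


Formula: T_n = T_1 * (learning_rate)^(log2(n)) where learning_rate = rate/100
Doublings = log2(2) = 1
T_n = 50 * 0.8^1
T_n = 50 * 0.8 = 40.0 hours

40.0 hours


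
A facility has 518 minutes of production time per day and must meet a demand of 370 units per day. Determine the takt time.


Formula: Takt Time = Available Production Time / Customer Demand
Takt = 518 min/day / 370 units/day
Takt = 1.4 min/unit

1.4 min/unit


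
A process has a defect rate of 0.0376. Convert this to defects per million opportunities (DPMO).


DPMO = defect_rate * 1000000 = 0.0376 * 1000000

37600


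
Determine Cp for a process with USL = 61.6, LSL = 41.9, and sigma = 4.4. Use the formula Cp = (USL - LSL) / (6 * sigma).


Cp = (61.6 - 41.9) / (6 * 4.4)

0.75


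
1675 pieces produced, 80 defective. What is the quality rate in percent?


Formula: Quality Rate = Good Pieces / Total Pieces * 100
Good pieces = 1675 - 80 = 1595
QR = 1595 / 1675 * 100 = 95.2%

95.2%


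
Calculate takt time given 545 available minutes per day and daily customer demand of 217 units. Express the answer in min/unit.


Formula: Takt Time = Available Production Time / Customer Demand
Takt = 545 min/day / 217 units/day
Takt = 2.51 min/unit

2.51 min/unit


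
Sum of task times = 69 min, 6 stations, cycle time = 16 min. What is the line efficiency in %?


Formula: Efficiency = Sum of Task Times / (N_stations * CT) * 100
Total station capacity = 6 stations * 16 min = 96 min
Efficiency = 69 / 96 * 100 = 71.9%

71.9%


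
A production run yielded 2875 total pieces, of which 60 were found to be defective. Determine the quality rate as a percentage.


Formula: Quality Rate = Good Pieces / Total Pieces * 100
Good pieces = 2875 - 60 = 2815
QR = 2815 / 2875 * 100 = 97.9%

97.9%


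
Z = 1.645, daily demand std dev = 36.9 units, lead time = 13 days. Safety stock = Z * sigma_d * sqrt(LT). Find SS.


Formula: SS = z * sigma_d * sqrt(LT)
sqrt(LT) = sqrt(13) = 3.6056
SS = 1.645 * 36.9 * 3.6056
SS = 218.9 units

218.9 units


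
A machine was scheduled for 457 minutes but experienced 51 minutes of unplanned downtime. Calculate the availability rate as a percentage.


Formula: Availability = (Planned Time - Downtime) / Planned Time * 100
Uptime = 457 - 51 = 406 min
Availability = 406 / 457 * 100 = 88.8%

88.8%


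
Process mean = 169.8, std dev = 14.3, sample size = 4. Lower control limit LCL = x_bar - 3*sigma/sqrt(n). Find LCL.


LCL = 169.8 - 3 * 14.3 / sqrt(4)

148.35


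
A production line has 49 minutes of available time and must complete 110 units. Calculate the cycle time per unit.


Formula: CT = Available Time / Number of Units
CT = 49 min / 110 units
CT = 0.45 min/unit

0.45 min/unit


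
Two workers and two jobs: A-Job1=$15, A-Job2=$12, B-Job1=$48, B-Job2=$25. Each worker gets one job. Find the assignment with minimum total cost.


Option 1: A->1 + B->2 = $15 + $25 = $40
Option 2: A->2 + B->1 = $12 + $48 = $60
Min cost = min($40, $60) = $40

$40


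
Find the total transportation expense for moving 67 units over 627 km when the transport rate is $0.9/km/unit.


TC = dist * cost * units = 627 * 0.9 * 67 = $37808.10

$37808.10


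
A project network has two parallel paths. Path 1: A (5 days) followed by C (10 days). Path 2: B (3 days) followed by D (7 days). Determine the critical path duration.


Path 1 = 5 + 10 = 15 days
Path 2 = 3 + 7 = 10 days
Duration = max(15, 10) = 15 days

15 days
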